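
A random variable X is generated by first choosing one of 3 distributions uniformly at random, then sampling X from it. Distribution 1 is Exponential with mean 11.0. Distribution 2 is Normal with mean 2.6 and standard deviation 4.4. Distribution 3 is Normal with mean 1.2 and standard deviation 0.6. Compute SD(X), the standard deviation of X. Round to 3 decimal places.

8.102

Per component, 1: μ=11, E[X²]=242; 2: μ=2.6, E[X²]=26.12; 3: μ=1.2, E[X²]=1.8.
E[X] = 0.333333·11 + 0.333333·2.6 + 0.333333·1.2 = 4.93333.
E[X²] = 0.333333·242 + 0.333333·26.12 + 0.333333·1.8 = 89.9733.
Var(X) = E[X²] − (E[X])² = 89.9733 − 24.3378 = 65.6356.
SD(X) = √65.6356 = 8.10158.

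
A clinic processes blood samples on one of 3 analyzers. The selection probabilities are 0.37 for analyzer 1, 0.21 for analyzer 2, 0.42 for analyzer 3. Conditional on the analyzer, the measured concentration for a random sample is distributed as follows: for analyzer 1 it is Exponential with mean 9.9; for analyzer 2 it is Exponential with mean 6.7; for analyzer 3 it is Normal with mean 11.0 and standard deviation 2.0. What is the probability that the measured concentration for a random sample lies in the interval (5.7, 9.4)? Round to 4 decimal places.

Conditional on each analyzer, P(5.7 < X < 9.4): 1: 0.175342; 2: 0.181234; 3: 0.207831.
By total probability, P(5.7 < X < 9.4) = 0.37·0.175342 + 0.21·0.181234 + 0.42·0.207831 = 0.190225.

0.1902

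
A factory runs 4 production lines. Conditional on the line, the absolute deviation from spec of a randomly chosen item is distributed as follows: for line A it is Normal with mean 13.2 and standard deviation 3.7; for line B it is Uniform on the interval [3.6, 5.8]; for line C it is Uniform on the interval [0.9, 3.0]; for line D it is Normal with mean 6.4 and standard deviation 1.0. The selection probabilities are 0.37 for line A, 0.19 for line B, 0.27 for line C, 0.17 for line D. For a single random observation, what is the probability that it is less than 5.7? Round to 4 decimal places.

0.5004

Conditional on each line, P(X < 5.7): A: 0.0213298; B: 0.954545; C: 1; D: 0.241964.
By total probability, P(X < 5.7) = 0.37·0.0213298 + 0.19·0.954545 + 0.27·1 + 0.17·0.241964 = 0.500389.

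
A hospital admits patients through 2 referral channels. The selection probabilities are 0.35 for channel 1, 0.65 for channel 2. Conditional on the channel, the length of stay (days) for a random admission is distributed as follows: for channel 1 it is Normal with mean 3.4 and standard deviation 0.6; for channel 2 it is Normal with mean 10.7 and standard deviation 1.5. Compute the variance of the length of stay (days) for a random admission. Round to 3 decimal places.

13.712

Per component, 1: μ=3.4, E[X²]=11.92; 2: μ=10.7, E[X²]=116.74.
E[X] = 0.35·3.4 + 0.65·10.7 = 8.145.
E[X²] = 0.35·11.92 + 0.65·116.74 = 80.053.
Var(X) = E[X²] − (E[X])² = 80.053 − 66.341 = 13.712.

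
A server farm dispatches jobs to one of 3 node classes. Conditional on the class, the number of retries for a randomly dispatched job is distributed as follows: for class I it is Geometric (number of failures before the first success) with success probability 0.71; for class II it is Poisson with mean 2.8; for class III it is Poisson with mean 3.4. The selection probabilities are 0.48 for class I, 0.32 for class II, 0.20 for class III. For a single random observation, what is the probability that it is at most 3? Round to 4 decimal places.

Conditional on each class, P(X ≤ 3): I: 0.992927; II: 0.691937; III: 0.558357.
By total probability, P(X ≤ 3) = 0.48·0.992927 + 0.32·0.691937 + 0.2·0.558357 = 0.809696.

0.8097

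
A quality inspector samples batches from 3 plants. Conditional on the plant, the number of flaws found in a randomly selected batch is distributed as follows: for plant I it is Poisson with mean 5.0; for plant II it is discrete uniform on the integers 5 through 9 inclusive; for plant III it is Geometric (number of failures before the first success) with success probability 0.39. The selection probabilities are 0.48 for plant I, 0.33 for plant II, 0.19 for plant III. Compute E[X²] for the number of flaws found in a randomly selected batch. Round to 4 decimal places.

For each component E[X²] = Var + (mean)², giving I: 30; II: 51; III: 6.45694.
Overall E[X²] = 0.48·30 + 0.33·51 + 0.19·6.45694 = 32.4568.

32.4568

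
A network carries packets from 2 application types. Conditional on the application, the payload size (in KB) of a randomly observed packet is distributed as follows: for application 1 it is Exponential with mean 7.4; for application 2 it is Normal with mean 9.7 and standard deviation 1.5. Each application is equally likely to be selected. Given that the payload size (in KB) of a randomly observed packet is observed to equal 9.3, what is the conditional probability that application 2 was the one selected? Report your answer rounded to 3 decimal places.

0.870

Likelihoods f(9.3 | ·): 1: 0.0384561; 2: 0.256671.
Posterior ∝ prior × likelihood. Numerator for 2: 0.5·0.256671 = 0.128336.
Normalizing constant: 0.5·0.0384561 + 0.5·0.256671 = 0.147564.
P(2 | observation) = 0.128336 / 0.147564 = 0.869696.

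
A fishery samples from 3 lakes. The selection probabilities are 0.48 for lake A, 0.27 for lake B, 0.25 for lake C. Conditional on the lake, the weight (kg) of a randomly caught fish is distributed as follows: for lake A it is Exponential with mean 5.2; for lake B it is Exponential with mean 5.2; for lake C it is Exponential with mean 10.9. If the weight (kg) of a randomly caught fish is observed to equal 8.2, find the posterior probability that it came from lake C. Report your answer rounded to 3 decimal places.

Likelihoods f(8.2 | ·): A: 0.0397327; B: 0.0397327; C: 0.0432371.
Posterior ∝ prior × likelihood. Numerator for C: 0.25·0.0432371 = 0.0108093.
Normalizing constant: 0.48·0.0397327 + 0.27·0.0397327 + 0.25·0.0432371 = 0.0406088.
P(C | observation) = 0.0108093 / 0.0406088 = 0.266181.

0.266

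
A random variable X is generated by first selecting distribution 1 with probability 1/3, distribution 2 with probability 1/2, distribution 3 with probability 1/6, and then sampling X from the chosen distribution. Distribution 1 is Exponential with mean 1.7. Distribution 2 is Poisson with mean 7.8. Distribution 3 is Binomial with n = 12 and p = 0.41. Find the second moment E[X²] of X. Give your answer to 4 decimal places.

40.7649

For each component E[X²] = Var + (mean)², giving 1: 5.78; 2: 68.64; 3: 27.1092.
Overall E[X²] = 0.333333·5.78 + 0.5·68.64 + 0.166667·27.1092 = 40.7649.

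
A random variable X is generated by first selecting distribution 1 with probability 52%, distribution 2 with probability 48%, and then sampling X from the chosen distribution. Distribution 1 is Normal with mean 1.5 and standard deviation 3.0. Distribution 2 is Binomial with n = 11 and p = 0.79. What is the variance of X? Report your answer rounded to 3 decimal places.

Per component, 1: μ=1.5, E[X²]=11.25; 2: μ=8.69, E[X²]=77.341.
E[X] = 0.52·1.5 + 0.48·8.69 = 4.9512.
E[X²] = 0.52·11.25 + 0.48·77.341 = 42.9737.
Var(X) = E[X²] − (E[X])² = 42.9737 − 24.5144 = 18.4593.

18.459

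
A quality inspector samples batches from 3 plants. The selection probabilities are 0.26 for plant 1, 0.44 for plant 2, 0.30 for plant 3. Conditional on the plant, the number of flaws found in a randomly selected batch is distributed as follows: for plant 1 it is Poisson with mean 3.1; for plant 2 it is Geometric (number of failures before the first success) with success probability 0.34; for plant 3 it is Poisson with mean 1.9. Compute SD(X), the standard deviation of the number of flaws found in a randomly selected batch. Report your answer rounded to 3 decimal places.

Per component, 1: μ=3.1, E[X²]=12.71; 2: μ=1.94118, E[X²]=9.47751; 3: μ=1.9, E[X²]=5.51.
E[X] = 0.26·3.1 + 0.44·1.94118 + 0.3·1.9 = 2.23012.
E[X²] = 0.26·12.71 + 0.44·9.47751 + 0.3·5.51 = 9.1277.
Var(X) = E[X²] − (E[X])² = 9.1277 − 4.97342 = 4.15428.
SD(X) = √4.15428 = 2.0382.

2.038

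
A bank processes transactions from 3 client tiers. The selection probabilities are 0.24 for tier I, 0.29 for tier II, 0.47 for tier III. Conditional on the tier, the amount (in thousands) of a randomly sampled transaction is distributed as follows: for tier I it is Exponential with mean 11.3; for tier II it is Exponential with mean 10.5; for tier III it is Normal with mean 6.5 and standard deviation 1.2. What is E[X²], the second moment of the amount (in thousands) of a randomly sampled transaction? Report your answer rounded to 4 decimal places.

145.7705

For each component E[X²] = Var + (mean)², giving I: 255.38; II: 220.5; III: 43.69.
Overall E[X²] = 0.24·255.38 + 0.29·220.5 + 0.47·43.69 = 145.77.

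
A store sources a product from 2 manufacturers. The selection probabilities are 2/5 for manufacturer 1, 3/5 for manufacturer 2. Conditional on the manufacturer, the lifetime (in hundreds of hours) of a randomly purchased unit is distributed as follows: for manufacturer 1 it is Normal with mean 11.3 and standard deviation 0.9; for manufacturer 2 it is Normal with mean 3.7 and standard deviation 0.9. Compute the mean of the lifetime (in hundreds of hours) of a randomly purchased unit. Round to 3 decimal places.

Component means — 1: 11.3; 2: 3.7.
E[X] = 0.4·11.3 + 0.6·3.7 = 6.74.

6.740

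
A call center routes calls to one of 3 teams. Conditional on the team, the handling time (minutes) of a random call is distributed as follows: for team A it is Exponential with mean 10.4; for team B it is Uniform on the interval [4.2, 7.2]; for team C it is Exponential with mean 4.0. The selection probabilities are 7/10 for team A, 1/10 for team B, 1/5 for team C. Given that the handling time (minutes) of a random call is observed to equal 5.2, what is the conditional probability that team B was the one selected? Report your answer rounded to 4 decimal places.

Likelihoods f(5.2 | ·): A: 0.0583203; B: 0.333333; C: 0.0681329.
Posterior ∝ prior × likelihood. Numerator for B: 0.1·0.333333 = 0.0333333.
Normalizing constant: 0.7·0.0583203 + 0.1·0.333333 + 0.2·0.0681329 = 0.0877841.
P(B | observation) = 0.0333333 / 0.0877841 = 0.379719.

0.3797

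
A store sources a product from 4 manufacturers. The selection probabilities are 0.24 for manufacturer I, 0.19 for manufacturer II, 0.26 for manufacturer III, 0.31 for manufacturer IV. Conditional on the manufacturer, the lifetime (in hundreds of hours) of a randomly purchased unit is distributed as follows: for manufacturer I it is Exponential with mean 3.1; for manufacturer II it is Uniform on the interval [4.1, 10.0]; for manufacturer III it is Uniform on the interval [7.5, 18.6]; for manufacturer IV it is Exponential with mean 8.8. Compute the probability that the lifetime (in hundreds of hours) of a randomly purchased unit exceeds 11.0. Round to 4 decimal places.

Conditional on each manufacturer, P(X > 11.0): I: 0.028771; II: 0; III: 0.684685; IV: 0.286505.
By total probability, P(X > 11.0) = 0.24·0.028771 + 0.19·0 + 0.26·0.684685 + 0.31·0.286505 = 0.27374.

0.2737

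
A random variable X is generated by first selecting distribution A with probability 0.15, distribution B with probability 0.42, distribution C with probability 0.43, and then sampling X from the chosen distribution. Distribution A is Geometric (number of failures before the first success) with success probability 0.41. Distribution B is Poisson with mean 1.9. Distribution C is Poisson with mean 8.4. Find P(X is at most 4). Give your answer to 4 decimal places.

0.5747

Conditional on each component, P(X ≤ 4): A: 0.928508; B: 0.955919; C: 0.0789083.
By total probability, P(X ≤ 4) = 0.15·0.928508 + 0.42·0.955919 + 0.43·0.0789083 = 0.574693.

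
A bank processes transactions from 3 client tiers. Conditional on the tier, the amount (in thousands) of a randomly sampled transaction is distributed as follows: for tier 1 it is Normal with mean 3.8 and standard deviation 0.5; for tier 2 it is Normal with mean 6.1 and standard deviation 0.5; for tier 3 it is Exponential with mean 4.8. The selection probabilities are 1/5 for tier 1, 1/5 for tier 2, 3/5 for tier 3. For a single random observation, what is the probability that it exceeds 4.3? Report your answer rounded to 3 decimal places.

0.477

Conditional on each tier, P(X > 4.3): 1: 0.158655; 2: 0.999841; 3: 0.408267.
By total probability, P(X > 4.3) = 0.2·0.158655 + 0.2·0.999841 + 0.6·0.408267 = 0.47666.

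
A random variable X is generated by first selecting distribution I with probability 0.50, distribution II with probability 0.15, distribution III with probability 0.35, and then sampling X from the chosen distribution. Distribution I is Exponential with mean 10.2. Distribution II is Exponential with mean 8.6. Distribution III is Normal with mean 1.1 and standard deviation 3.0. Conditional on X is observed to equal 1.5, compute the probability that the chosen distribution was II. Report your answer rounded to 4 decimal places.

0.1421

Likelihoods f(1.5 | ·): I: 0.0846317; II: 0.097668; III: 0.131804.
Posterior ∝ prior × likelihood. Numerator for II: 0.15·0.097668 = 0.0146502.
Normalizing constant: 0.5·0.0846317 + 0.15·0.097668 + 0.35·0.131804 = 0.103097.
P(II | observation) = 0.0146502 / 0.103097 = 0.142101.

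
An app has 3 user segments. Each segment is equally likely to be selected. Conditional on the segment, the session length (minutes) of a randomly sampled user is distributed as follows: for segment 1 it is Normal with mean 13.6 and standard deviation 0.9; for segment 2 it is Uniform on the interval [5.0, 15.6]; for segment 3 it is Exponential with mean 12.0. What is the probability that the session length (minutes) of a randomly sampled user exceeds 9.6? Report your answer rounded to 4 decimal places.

Conditional on each segment, P(X > 9.6): 1: 0.999996; 2: 0.566038; 3: 0.449329.
By total probability, P(X > 9.6) = 0.333333·0.999996 + 0.333333·0.566038 + 0.333333·0.449329 = 0.671787.

0.6718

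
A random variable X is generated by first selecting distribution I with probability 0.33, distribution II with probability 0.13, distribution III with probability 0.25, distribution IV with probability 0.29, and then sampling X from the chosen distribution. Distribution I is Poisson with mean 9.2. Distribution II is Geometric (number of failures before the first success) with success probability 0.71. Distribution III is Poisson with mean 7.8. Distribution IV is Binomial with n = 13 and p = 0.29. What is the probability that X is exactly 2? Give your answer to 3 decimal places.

0.056

Conditional on each component, P(X = 2): I: 0.00427599; II: 0.059711; III: 0.0124641; IV: 0.151612.
By total probability, P(X = 2) = 0.33·0.00427599 + 0.13·0.059711 + 0.25·0.0124641 + 0.29·0.151612 = 0.0562569.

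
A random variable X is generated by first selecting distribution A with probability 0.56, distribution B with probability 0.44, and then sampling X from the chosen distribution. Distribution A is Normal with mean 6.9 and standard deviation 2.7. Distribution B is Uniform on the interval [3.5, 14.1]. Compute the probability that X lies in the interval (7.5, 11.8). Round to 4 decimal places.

0.3898

Conditional on each component, P(7.5 < X < 11.8): A: 0.377294; B: 0.40566.
By total probability, P(7.5 < X < 11.8) = 0.56·0.377294 + 0.44·0.40566 = 0.389775.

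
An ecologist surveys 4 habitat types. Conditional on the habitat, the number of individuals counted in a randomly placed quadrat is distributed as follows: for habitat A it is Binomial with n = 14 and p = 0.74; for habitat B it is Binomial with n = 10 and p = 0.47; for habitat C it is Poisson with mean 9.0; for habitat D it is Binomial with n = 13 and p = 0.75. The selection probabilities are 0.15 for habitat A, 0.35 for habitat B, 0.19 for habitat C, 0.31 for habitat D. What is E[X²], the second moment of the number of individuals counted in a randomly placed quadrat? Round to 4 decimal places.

For each component E[X²] = Var + (mean)², giving A: 110.023; B: 24.581; C: 90; D: 97.5.
Overall E[X²] = 0.15·110.023 + 0.35·24.581 + 0.19·90 + 0.31·97.5 = 72.4318.

72.4318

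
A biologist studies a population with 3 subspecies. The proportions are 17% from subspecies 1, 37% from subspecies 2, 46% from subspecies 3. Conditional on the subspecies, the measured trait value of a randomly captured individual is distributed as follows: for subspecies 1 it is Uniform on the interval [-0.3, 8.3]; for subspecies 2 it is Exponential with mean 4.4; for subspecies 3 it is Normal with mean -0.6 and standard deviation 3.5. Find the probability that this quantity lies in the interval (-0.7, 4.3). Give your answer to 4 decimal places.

Conditional on each subspecies, P(-0.7 < X < 4.3): 1: 0.534884; 2: 0.623664; 3: 0.43064.
By total probability, P(-0.7 < X < 4.3) = 0.17·0.534884 + 0.37·0.623664 + 0.46·0.43064 = 0.51978.

0.5198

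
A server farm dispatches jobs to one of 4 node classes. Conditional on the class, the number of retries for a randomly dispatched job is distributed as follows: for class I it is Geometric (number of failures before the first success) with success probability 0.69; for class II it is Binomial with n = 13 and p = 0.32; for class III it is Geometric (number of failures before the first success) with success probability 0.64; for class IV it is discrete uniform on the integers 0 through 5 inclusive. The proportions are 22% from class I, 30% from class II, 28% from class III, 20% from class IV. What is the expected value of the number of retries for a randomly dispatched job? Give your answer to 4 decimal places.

Component means — I: 0.449275; II: 4.16; III: 0.5625; IV: 2.5.
E[X] = 0.22·0.449275 + 0.3·4.16 + 0.28·0.5625 + 0.2·2.5 = 2.00434.

2.0043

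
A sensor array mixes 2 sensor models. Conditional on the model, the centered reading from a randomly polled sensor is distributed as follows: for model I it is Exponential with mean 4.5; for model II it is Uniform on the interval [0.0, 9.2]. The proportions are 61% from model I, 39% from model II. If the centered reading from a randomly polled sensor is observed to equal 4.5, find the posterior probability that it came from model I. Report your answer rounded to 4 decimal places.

Likelihoods f(4.5 | ·): I: 0.081751; II: 0.108696.
Posterior ∝ prior × likelihood. Numerator for I: 0.61·0.081751 = 0.0498681.
Normalizing constant: 0.61·0.081751 + 0.39·0.108696 = 0.0922594.
P(I | observation) = 0.0498681 / 0.0922594 = 0.540521.

0.5405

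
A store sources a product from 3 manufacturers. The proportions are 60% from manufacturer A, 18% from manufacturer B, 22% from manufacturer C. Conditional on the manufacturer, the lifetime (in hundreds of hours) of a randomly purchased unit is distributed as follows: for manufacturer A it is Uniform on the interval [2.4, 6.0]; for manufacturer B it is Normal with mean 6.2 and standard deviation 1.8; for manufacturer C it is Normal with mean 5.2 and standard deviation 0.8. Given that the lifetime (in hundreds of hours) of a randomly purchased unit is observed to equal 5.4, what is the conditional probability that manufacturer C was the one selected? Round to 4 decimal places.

0.3440

Likelihoods f(5.4 | ·): A: 0.277778; B: 0.200791; C: 0.483335.
Posterior ∝ prior × likelihood. Numerator for C: 0.22·0.483335 = 0.106334.
Normalizing constant: 0.6·0.277778 + 0.18·0.200791 + 0.22·0.483335 = 0.309143.
P(C | observation) = 0.106334 / 0.309143 = 0.343963.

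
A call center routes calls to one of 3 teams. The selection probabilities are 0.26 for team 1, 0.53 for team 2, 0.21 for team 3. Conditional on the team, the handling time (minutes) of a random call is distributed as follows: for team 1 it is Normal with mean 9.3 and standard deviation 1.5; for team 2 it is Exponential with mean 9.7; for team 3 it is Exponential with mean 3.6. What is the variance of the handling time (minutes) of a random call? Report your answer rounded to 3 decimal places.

59.112

Per component, 1: μ=9.3, E[X²]=88.74; 2: μ=9.7, E[X²]=188.18; 3: μ=3.6, E[X²]=25.92.
E[X] = 0.26·9.3 + 0.53·9.7 + 0.21·3.6 = 8.315.
E[X²] = 0.26·88.74 + 0.53·188.18 + 0.21·25.92 = 128.251.
Var(X) = E[X²] − (E[X])² = 128.251 − 69.1392 = 59.1118.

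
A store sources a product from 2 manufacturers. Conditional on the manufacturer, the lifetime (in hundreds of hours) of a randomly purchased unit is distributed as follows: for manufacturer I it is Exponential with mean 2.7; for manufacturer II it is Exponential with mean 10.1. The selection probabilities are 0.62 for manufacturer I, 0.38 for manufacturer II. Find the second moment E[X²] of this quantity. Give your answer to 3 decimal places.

86.567

For each component E[X²] = Var + (mean)², giving I: 14.58; II: 204.02.
Overall E[X²] = 0.62·14.58 + 0.38·204.02 = 86.5672.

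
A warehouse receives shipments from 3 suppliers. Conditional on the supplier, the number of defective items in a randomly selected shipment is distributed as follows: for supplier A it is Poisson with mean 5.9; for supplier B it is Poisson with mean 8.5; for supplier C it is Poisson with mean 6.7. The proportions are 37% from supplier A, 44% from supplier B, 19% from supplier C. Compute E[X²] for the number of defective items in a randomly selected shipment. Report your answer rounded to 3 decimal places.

For each component E[X²] = Var + (mean)², giving A: 40.71; B: 80.75; C: 51.59.
Overall E[X²] = 0.37·40.71 + 0.44·80.75 + 0.19·51.59 = 60.3948.

60.395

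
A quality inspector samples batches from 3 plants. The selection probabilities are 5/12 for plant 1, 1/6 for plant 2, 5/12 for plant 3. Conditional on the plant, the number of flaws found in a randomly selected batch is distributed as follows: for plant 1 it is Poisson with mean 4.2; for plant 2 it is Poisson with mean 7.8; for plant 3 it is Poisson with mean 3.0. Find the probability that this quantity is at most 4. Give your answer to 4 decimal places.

0.6041

Conditional on each plant, P(X ≤ 4): 1: 0.589827; 2: 0.11167; 3: 0.815263.
By total probability, P(X ≤ 4) = 0.416667·0.589827 + 0.166667·0.11167 + 0.416667·0.815263 = 0.604066.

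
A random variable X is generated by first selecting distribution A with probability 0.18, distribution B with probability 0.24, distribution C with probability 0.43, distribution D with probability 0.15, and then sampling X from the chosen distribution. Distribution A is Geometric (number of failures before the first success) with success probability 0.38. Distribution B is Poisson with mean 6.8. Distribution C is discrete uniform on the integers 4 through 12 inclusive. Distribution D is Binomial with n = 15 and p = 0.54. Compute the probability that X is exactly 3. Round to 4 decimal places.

Conditional on each component, P(X = 3): A: 0.0905646; B: 0.0583678; C: 0; D: 0.00643112.
By total probability, P(X = 3) = 0.18·0.0905646 + 0.24·0.0583678 + 0.43·0 + 0.15·0.00643112 = 0.0312746.

0.0313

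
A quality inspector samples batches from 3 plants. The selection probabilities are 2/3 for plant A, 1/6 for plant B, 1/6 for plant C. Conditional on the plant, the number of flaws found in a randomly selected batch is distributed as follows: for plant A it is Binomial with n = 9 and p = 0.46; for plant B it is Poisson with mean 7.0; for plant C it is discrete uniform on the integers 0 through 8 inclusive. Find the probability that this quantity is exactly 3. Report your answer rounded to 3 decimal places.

0.162

Conditional on each plant, P(X = 3): A: 0.202729; B: 0.0521293; C: 0.111111.
By total probability, P(X = 3) = 0.666667·0.202729 + 0.166667·0.0521293 + 0.166667·0.111111 = 0.162359.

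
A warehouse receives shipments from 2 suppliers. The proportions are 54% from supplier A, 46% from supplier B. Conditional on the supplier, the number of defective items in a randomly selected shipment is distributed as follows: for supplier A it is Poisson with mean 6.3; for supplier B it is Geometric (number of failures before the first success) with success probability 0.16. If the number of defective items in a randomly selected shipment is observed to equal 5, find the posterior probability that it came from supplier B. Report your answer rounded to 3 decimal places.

Likelihoods P(X=5 | ·): A: 0.151868; B: 0.0669139.
Posterior ∝ prior × likelihood. Numerator for B: 0.46·0.0669139 = 0.0307804.
Normalizing constant: 0.54·0.151868 + 0.46·0.0669139 = 0.112789.
P(B | observation) = 0.0307804 / 0.112789 = 0.272902.

0.273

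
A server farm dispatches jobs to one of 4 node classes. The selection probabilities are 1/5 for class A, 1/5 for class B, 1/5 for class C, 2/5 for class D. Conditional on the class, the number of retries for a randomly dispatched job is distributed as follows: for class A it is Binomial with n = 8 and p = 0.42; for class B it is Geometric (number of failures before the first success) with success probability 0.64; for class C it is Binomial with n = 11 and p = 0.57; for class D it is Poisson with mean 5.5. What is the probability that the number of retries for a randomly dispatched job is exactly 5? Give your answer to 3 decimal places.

Conditional on each class, P(X = 5): A: 0.142797; B: 0.00386984; C: 0.175722; D: 0.171401.
By total probability, P(X = 5) = 0.2·0.142797 + 0.2·0.00386984 + 0.2·0.175722 + 0.4·0.171401 = 0.133038.

0.133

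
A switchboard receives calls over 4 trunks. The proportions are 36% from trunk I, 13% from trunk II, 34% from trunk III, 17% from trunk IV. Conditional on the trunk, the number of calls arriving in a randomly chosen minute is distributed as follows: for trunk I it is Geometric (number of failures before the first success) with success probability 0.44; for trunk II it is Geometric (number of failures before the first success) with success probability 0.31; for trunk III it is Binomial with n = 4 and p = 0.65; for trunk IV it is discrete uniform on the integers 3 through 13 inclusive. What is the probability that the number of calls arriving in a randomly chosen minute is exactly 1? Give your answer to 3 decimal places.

0.154

Conditional on each trunk, P(X = 1): I: 0.2464; II: 0.2139; III: 0.111475; IV: 0.
By total probability, P(X = 1) = 0.36·0.2464 + 0.13·0.2139 + 0.34·0.111475 + 0.17·0 = 0.154413.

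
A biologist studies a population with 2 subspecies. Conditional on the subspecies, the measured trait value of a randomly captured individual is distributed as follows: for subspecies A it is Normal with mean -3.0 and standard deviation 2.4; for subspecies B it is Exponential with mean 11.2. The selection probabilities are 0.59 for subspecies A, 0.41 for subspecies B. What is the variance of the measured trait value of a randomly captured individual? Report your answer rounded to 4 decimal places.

Per component, A: μ=-3, E[X²]=14.76; B: μ=11.2, E[X²]=250.88.
E[X] = 0.59·-3 + 0.41·11.2 = 2.822.
E[X²] = 0.59·14.76 + 0.41·250.88 = 111.569.
Var(X) = E[X²] − (E[X])² = 111.569 − 7.96368 = 103.606.

103.6055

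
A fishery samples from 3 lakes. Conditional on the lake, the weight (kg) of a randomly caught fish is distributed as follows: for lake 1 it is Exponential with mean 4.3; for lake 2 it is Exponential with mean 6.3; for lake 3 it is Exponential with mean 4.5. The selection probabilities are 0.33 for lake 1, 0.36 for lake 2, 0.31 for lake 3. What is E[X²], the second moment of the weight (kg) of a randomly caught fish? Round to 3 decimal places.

For each component E[X²] = Var + (mean)², giving 1: 36.98; 2: 79.38; 3: 40.5.
Overall E[X²] = 0.33·36.98 + 0.36·79.38 + 0.31·40.5 = 53.3352.

53.335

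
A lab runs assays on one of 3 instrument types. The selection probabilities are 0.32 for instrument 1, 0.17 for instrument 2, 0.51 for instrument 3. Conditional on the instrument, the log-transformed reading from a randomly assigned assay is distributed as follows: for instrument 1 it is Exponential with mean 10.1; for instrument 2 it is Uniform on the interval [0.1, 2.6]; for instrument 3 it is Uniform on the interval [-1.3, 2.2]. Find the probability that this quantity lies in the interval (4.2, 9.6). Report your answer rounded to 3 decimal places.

0.087

Conditional on each instrument, P(4.2 < X < 9.6): 1: 0.273235; 2: 0; 3: 0.
By total probability, P(4.2 < X < 9.6) = 0.32·0.273235 + 0.17·0 + 0.51·0 = 0.0874353.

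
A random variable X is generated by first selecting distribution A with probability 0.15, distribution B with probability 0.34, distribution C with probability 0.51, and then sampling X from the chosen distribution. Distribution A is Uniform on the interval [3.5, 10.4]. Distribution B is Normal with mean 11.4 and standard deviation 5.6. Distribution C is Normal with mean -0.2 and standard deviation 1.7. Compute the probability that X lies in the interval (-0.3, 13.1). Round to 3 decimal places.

Conditional on each component, P(-0.3 < X < 13.1): A: 1; B: 0.600932; C: 0.523454.
By total probability, P(-0.3 < X < 13.1) = 0.15·1 + 0.34·0.600932 + 0.51·0.523454 = 0.621278.

0.621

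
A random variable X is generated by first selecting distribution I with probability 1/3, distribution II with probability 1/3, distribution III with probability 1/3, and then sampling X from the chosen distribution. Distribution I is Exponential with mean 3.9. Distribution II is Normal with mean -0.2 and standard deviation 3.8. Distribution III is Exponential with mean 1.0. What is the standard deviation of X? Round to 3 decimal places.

3.630

Per component, I: μ=3.9, E[X²]=30.42; II: μ=-0.2, E[X²]=14.48; III: μ=1, E[X²]=2.
E[X] = 0.333333·3.9 + 0.333333·-0.2 + 0.333333·1 = 1.56667.
E[X²] = 0.333333·30.42 + 0.333333·14.48 + 0.333333·2 = 15.6333.
Var(X) = E[X²] − (E[X])² = 15.6333 − 2.45444 = 13.1789.
SD(X) = √13.1789 = 3.63027.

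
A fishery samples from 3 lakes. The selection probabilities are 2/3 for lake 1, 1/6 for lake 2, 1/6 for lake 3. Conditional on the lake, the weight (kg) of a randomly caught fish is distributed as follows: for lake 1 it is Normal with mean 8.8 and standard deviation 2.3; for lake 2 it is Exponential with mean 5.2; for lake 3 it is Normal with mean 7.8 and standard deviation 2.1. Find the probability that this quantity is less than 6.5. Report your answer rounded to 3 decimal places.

Conditional on each lake, P(X < 6.5): 1: 0.158655; 2: 0.713495; 3: 0.267942.
By total probability, P(X < 6.5) = 0.666667·0.158655 + 0.166667·0.713495 + 0.166667·0.267942 = 0.269343.

0.269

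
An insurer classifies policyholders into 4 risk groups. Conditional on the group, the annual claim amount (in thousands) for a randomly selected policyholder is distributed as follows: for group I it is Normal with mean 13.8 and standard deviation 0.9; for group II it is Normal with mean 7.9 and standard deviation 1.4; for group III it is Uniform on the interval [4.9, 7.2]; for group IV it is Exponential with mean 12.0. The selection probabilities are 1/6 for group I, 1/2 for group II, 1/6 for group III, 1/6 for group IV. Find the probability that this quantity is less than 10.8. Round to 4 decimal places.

0.7561

Conditional on each group, P(X < 10.8): I: 0.00042906; II: 0.980841; III: 1; IV: 0.59343.
By total probability, P(X < 10.8) = 0.166667·0.00042906 + 0.5·0.980841 + 0.166667·1 + 0.166667·0.59343 = 0.756064.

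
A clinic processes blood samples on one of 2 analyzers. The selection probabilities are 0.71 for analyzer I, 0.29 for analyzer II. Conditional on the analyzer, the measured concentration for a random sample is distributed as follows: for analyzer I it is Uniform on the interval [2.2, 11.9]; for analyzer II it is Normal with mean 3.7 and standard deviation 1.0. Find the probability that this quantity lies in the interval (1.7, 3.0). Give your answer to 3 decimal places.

0.122

Conditional on each analyzer, P(1.7 < X < 3.0): I: 0.0824742; II: 0.219214.
By total probability, P(1.7 < X < 3.0) = 0.71·0.0824742 + 0.29·0.219214 = 0.122129.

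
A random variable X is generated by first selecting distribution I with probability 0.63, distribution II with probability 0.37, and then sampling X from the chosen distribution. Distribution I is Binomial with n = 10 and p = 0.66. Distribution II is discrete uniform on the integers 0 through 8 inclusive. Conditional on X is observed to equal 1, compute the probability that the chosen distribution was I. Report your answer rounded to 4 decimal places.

0.0061

Likelihoods P(X=1 | ·): I: 0.000400732; II: 0.111111.
Posterior ∝ prior × likelihood. Numerator for I: 0.63·0.000400732 = 0.000252461.
Normalizing constant: 0.63·0.000400732 + 0.37·0.111111 = 0.0413636.
P(I | observation) = 0.000252461 / 0.0413636 = 0.00610347.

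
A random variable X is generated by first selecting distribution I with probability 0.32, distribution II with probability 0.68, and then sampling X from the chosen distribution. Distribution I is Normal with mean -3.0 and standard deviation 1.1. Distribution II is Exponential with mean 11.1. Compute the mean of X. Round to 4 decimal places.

Component means — I: -3; II: 11.1.
E[X] = 0.32·-3 + 0.68·11.1 = 6.588.

6.5880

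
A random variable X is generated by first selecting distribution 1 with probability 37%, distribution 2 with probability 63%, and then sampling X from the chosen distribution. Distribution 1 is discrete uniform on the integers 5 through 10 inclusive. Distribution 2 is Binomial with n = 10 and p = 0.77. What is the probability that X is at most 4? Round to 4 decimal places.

Conditional on each component, P(X ≤ 4): 1: 0; 2: 0.0130167.
By total probability, P(X ≤ 4) = 0.37·0 + 0.63·0.0130167 = 0.00820054.

0.0082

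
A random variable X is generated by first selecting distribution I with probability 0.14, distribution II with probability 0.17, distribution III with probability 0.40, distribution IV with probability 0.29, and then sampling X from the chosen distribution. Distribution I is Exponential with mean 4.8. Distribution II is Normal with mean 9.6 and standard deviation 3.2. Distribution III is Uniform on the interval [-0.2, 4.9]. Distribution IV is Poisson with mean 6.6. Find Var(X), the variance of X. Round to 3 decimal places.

Per component, I: μ=4.8, E[X²]=46.08; II: μ=9.6, E[X²]=102.4; III: μ=2.35, E[X²]=7.69; IV: μ=6.6, E[X²]=50.16.
E[X] = 0.14·4.8 + 0.17·9.6 + 0.4·2.35 + 0.29·6.6 = 5.158.
E[X²] = 0.14·46.08 + 0.17·102.4 + 0.4·7.69 + 0.29·50.16 = 41.4816.
Var(X) = E[X²] − (E[X])² = 41.4816 − 26.605 = 14.8766.

14.877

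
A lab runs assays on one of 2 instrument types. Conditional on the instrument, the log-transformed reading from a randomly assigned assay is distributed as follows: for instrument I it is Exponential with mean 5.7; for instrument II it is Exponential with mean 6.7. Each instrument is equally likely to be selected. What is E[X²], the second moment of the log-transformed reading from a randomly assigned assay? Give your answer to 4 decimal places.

77.3800

For each component E[X²] = Var + (mean)², giving I: 64.98; II: 89.78.
Overall E[X²] = 0.5·64.98 + 0.5·89.78 = 77.38.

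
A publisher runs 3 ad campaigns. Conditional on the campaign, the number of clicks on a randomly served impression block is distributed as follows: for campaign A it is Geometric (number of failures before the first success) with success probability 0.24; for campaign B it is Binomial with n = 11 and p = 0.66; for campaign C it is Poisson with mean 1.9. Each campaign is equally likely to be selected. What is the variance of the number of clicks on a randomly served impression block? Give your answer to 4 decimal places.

11.0864

Per component, A: μ=3.16667, E[X²]=23.2222; B: μ=7.26, E[X²]=55.176; C: μ=1.9, E[X²]=5.51.
E[X] = 0.333333·3.16667 + 0.333333·7.26 + 0.333333·1.9 = 4.10889.
E[X²] = 0.333333·23.2222 + 0.333333·55.176 + 0.333333·5.51 = 27.9694.
Var(X) = E[X²] − (E[X])² = 27.9694 − 16.883 = 11.0864.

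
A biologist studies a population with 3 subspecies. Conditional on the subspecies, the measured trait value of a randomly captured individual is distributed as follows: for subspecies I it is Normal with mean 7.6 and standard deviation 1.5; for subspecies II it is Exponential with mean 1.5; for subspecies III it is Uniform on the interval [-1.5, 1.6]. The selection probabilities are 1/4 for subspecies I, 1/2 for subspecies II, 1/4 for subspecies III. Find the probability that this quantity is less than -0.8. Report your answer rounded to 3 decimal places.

Conditional on each subspecies, P(X < -0.8): I: 1.07176e-08; II: 0; III: 0.225806.
By total probability, P(X < -0.8) = 0.25·1.07176e-08 + 0.5·0 + 0.25·0.225806 = 0.0564516.

0.056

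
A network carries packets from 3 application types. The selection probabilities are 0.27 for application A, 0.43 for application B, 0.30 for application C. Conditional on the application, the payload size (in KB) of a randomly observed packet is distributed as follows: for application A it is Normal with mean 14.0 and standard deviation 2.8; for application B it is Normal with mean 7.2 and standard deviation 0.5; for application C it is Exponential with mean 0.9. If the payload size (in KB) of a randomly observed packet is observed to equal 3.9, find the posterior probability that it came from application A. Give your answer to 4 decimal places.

Likelihoods f(3.9 | ·): A: 0.000212983; B: 2.77336e-10; C: 0.0145819.
Posterior ∝ prior × likelihood. Numerator for A: 0.27·0.000212983 = 5.75054e-05.
Normalizing constant: 0.27·0.000212983 + 0.43·2.77336e-10 + 0.3·0.0145819 = 0.00443208.
P(A | observation) = 5.75054e-05 / 0.00443208 = 0.0129748.

0.0130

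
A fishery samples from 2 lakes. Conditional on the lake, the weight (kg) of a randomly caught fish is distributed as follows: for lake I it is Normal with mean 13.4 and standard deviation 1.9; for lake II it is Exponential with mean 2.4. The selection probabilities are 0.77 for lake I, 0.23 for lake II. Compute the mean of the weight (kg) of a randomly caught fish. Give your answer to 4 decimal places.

10.8700

Component means — I: 13.4; II: 2.4.
E[X] = 0.77·13.4 + 0.23·2.4 = 10.87.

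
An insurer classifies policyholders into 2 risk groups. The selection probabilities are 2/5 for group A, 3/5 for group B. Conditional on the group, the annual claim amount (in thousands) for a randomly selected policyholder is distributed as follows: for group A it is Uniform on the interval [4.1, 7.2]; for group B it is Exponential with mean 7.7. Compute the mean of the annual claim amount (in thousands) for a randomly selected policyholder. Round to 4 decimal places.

Component means — A: 5.65; B: 7.7.
E[X] = 0.4·5.65 + 0.6·7.7 = 6.88.

6.8800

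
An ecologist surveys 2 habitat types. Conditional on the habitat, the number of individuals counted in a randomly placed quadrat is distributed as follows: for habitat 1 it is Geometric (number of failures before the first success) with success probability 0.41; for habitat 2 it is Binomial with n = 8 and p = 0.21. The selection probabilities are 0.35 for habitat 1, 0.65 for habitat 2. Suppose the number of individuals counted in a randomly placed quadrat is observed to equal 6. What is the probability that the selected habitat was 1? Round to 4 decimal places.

0.8614

Likelihoods P(X=6 | ·): 1: 0.017294; 2: 0.00149875.
Posterior ∝ prior × likelihood. Numerator for 1: 0.35·0.017294 = 0.00605291.
Normalizing constant: 0.35·0.017294 + 0.65·0.00149875 = 0.00702709.
P(1 | observation) = 0.00605291 / 0.00702709 = 0.861367.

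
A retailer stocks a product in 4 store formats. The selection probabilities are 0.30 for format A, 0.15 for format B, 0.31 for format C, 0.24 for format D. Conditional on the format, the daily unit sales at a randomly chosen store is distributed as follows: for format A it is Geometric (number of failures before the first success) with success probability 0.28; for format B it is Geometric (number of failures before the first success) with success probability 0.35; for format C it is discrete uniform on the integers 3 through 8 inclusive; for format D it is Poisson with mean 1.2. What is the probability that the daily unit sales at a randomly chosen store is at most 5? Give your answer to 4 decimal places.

Conditional on each format, P(X ≤ 5): A: 0.860686; B: 0.924581; C: 0.5; D: 0.9985.
By total probability, P(X ≤ 5) = 0.3·0.860686 + 0.15·0.924581 + 0.31·0.5 + 0.24·0.9985 = 0.791533.

0.7915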